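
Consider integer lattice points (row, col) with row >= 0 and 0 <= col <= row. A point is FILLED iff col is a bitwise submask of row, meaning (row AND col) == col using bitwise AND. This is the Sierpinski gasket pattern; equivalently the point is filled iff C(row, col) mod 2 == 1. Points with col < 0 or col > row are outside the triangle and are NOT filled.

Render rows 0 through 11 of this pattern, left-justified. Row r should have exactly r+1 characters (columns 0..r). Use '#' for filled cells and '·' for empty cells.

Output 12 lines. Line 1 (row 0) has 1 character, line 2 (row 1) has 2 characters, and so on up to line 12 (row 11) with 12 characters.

r0=0: #
r1=1: ##
r2=10: #·#
r3=11: ####
r4=100: #···#
r5=101: ##··##
r6=110: #·#·#·#
r7=111: ########
r8=1000: #·······#
r9=1001: ##······##
r10=1010: #·#·····#·#
r11=1011: ####····####

Answer: #
##
#·#
####
#···#
##··##
#·#·#·#
########
#·······#
##······##
#·#·····#·#
####····####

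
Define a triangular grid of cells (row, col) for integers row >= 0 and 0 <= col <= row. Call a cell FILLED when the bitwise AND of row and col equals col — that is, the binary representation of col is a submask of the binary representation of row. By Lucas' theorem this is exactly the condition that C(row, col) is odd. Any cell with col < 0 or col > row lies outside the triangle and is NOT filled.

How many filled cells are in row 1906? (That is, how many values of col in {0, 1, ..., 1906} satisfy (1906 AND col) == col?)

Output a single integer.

Answer: 128

Derivation:
1906 in binary = 11101110010
popcount(1906) = number of 1-bits in 11101110010 = 7
A col c satisfies (1906 AND c) == c iff every set bit of c is also set in 1906; each of the 7 set bits of 1906 can independently be on or off in c.
count = 2^7 = 128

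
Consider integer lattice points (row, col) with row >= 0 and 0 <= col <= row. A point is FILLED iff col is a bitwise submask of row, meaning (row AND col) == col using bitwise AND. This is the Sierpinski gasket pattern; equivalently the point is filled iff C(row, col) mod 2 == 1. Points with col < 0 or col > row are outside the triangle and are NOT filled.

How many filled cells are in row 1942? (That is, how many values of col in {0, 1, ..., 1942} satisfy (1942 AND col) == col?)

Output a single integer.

Answer: 128

Derivation:
1942 in binary = 11110010110
popcount(1942) = number of 1-bits in 11110010110 = 7
A col c satisfies (1942 AND c) == c iff every set bit of c is also set in 1942; each of the 7 set bits of 1942 can independently be on or off in c.
count = 2^7 = 128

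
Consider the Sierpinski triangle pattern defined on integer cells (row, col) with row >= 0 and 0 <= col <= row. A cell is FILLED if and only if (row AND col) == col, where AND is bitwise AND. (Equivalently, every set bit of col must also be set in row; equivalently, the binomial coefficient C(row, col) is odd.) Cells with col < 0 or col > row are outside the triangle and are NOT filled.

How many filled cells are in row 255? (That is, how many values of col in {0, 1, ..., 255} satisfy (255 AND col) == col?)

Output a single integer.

255 in binary = 11111111
popcount(255) = number of 1-bits in 11111111 = 8
A col c satisfies (255 AND c) == c iff every set bit of c is also set in 255; each of the 8 set bits of 255 can independently be on or off in c.
count = 2^8 = 256

Answer: 256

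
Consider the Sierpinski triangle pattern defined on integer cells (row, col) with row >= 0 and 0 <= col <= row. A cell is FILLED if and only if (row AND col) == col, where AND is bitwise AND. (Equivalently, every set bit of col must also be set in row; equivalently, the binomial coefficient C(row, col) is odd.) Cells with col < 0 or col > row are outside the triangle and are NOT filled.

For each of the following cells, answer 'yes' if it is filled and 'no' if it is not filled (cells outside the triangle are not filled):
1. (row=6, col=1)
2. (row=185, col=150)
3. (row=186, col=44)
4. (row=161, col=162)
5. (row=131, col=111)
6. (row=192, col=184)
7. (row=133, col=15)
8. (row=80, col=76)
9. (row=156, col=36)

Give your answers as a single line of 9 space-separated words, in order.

Answer: no no no no no no no no no

Derivation:
(6,1): row=0b110, col=0b1, row AND col = 0b0 = 0; 0 != 1 -> empty
(185,150): row=0b10111001, col=0b10010110, row AND col = 0b10010000 = 144; 144 != 150 -> empty
(186,44): row=0b10111010, col=0b101100, row AND col = 0b101000 = 40; 40 != 44 -> empty
(161,162): col outside [0, 161] -> not filled
(131,111): row=0b10000011, col=0b1101111, row AND col = 0b11 = 3; 3 != 111 -> empty
(192,184): row=0b11000000, col=0b10111000, row AND col = 0b10000000 = 128; 128 != 184 -> empty
(133,15): row=0b10000101, col=0b1111, row AND col = 0b101 = 5; 5 != 15 -> empty
(80,76): row=0b1010000, col=0b1001100, row AND col = 0b1000000 = 64; 64 != 76 -> empty
(156,36): row=0b10011100, col=0b100100, row AND col = 0b100 = 4; 4 != 36 -> empty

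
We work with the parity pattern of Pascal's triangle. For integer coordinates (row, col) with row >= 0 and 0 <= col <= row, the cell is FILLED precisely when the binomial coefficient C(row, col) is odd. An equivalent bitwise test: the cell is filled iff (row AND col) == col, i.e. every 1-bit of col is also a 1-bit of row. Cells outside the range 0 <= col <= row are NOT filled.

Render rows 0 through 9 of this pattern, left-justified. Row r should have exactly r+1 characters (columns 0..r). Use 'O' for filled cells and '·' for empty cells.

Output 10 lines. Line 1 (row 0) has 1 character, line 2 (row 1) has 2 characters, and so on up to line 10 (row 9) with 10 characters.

Answer: O
OO
O·O
OOOO
O···O
OO··OO
O·O·O·O
OOOOOOOO
O·······O
OO······OO

Derivation:
r0=0: O
r1=1: OO
r2=10: O·O
r3=11: OOOO
r4=100: O···O
r5=101: OO··OO
r6=110: O·O·O·O
r7=111: OOOOOOOO
r8=1000: O·······O
r9=1001: OO······OO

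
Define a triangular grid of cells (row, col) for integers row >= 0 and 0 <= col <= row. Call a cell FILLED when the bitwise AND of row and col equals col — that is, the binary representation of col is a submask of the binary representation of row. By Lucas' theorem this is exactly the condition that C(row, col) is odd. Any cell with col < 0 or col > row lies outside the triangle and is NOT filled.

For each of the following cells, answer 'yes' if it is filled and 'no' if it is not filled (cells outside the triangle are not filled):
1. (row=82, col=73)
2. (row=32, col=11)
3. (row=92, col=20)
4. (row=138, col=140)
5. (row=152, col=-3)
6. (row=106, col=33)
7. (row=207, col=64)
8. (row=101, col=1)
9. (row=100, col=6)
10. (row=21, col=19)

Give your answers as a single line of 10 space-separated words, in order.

(82,73): row=0b1010010, col=0b1001001, row AND col = 0b1000000 = 64; 64 != 73 -> empty
(32,11): row=0b100000, col=0b1011, row AND col = 0b0 = 0; 0 != 11 -> empty
(92,20): row=0b1011100, col=0b10100, row AND col = 0b10100 = 20; 20 == 20 -> filled
(138,140): col outside [0, 138] -> not filled
(152,-3): col outside [0, 152] -> not filled
(106,33): row=0b1101010, col=0b100001, row AND col = 0b100000 = 32; 32 != 33 -> empty
(207,64): row=0b11001111, col=0b1000000, row AND col = 0b1000000 = 64; 64 == 64 -> filled
(101,1): row=0b1100101, col=0b1, row AND col = 0b1 = 1; 1 == 1 -> filled
(100,6): row=0b1100100, col=0b110, row AND col = 0b100 = 4; 4 != 6 -> empty
(21,19): row=0b10101, col=0b10011, row AND col = 0b10001 = 17; 17 != 19 -> empty

Answer: no no yes no no no yes yes no no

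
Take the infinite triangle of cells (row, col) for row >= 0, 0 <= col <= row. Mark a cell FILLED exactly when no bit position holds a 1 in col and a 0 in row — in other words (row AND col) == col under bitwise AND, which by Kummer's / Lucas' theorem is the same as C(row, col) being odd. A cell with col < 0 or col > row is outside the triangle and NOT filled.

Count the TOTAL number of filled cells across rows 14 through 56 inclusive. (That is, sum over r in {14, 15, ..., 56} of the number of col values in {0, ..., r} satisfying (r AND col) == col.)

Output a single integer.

r14=1110 pc3: +8 =8
r15=1111 pc4: +16 =24
r16=10000 pc1: +2 =26
r17=10001 pc2: +4 =30
r18=10010 pc2: +4 =34
r19=10011 pc3: +8 =42
r20=10100 pc2: +4 =46
r21=10101 pc3: +8 =54
r22=10110 pc3: +8 =62
r23=10111 pc4: +16 =78
r24=11000 pc2: +4 =82
r25=11001 pc3: +8 =90
r26=11010 pc3: +8 =98
r27=11011 pc4: +16 =114
r28=11100 pc3: +8 =122
r29=11101 pc4: +16 =138
r30=11110 pc4: +16 =154
r31=11111 pc5: +32 =186
r32=100000 pc1: +2 =188
r33=100001 pc2: +4 =192
r34=100010 pc2: +4 =196
r35=100011 pc3: +8 =204
r36=100100 pc2: +4 =208
r37=100101 pc3: +8 =216
r38=100110 pc3: +8 =224
r39=100111 pc4: +16 =240
r40=101000 pc2: +4 =244
r41=101001 pc3: +8 =252
r42=101010 pc3: +8 =260
r43=101011 pc4: +16 =276
r44=101100 pc3: +8 =284
r45=101101 pc4: +16 =300
r46=101110 pc4: +16 =316
r47=101111 pc5: +32 =348
r48=110000 pc2: +4 =352
r49=110001 pc3: +8 =360
r50=110010 pc3: +8 =368
r51=110011 pc4: +16 =384
r52=110100 pc3: +8 =392
r53=110101 pc4: +16 =408
r54=110110 pc4: +16 =424
r55=110111 pc5: +32 =456
r56=111000 pc3: +8 =464

Answer: 464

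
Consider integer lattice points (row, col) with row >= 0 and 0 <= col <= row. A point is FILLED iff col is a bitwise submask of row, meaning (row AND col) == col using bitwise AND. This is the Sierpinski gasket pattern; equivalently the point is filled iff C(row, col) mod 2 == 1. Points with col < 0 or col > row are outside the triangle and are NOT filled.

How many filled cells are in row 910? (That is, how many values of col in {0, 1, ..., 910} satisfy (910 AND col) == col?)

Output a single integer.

Answer: 64

Derivation:
910 in binary = 1110001110
popcount(910) = number of 1-bits in 1110001110 = 6
A col c satisfies (910 AND c) == c iff every set bit of c is also set in 910; each of the 6 set bits of 910 can independently be on or off in c.
count = 2^6 = 64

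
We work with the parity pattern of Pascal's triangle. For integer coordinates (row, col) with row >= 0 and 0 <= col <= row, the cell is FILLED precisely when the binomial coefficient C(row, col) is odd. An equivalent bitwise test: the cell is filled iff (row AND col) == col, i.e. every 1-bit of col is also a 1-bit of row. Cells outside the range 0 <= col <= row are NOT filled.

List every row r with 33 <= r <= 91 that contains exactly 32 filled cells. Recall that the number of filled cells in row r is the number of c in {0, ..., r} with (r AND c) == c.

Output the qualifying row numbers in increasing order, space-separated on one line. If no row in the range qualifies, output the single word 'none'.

Answer: 47 55 59 61 62 79 87 91

Derivation:
Row r has 2^popcount(r) filled cells, so we need popcount(r) = log2(32) = 5.
Scan r = 33..91 and keep those with exactly 5 one-bits:
r=33=100001 popcount=2 -> skip
r=34=100010 popcount=2 -> skip
r=35=100011 popcount=3 -> skip
r=36=100100 popcount=2 -> skip
r=37=100101 popcount=3 -> skip
r=38=100110 popcount=3 -> skip
r=39=100111 popcount=4 -> skip
r=40=101000 popcount=2 -> skip
r=41=101001 popcount=3 -> skip
r=42=101010 popcount=3 -> skip
r=43=101011 popcount=4 -> skip
r=44=101100 popcount=3 -> skip
r=45=101101 popcount=4 -> skip
r=46=101110 popcount=4 -> skip
r=47=101111 popcount=5 -> KEEP
r=48=110000 popcount=2 -> skip
r=49=110001 popcount=3 -> skip
r=50=110010 popcount=3 -> skip
r=51=110011 popcount=4 -> skip
r=52=110100 popcount=3 -> skip
r=53=110101 popcount=4 -> skip
r=54=110110 popcount=4 -> skip
r=55=110111 popcount=5 -> KEEP
r=56=111000 popcount=3 -> skip
r=57=111001 popcount=4 -> skip
r=58=111010 popcount=4 -> skip
r=59=111011 popcount=5 -> KEEP
r=60=111100 popcount=4 -> skip
r=61=111101 popcount=5 -> KEEP
r=62=111110 popcount=5 -> KEEP
r=63=111111 popcount=6 -> skip
r=64=1000000 popcount=1 -> skip
r=65=1000001 popcount=2 -> skip
r=66=1000010 popcount=2 -> skip
r=67=1000011 popcount=3 -> skip
r=68=1000100 popcount=2 -> skip
r=69=1000101 popcount=3 -> skip
r=70=1000110 popcount=3 -> skip
r=71=1000111 popcount=4 -> skip
r=72=1001000 popcount=2 -> skip
r=73=1001001 popcount=3 -> skip
r=74=1001010 popcount=3 -> skip
r=75=1001011 popcount=4 -> skip
r=76=1001100 popcount=3 -> skip
r=77=1001101 popcount=4 -> skip
r=78=1001110 popcount=4 -> skip
r=79=1001111 popcount=5 -> KEEP
r=80=1010000 popcount=2 -> skip
r=81=1010001 popcount=3 -> skip
r=82=1010010 popcount=3 -> skip
r=83=1010011 popcount=4 -> skip
r=84=1010100 popcount=3 -> skip
r=85=1010101 popcount=4 -> skip
r=86=1010110 popcount=4 -> skip
r=87=1010111 popcount=5 -> KEEP
r=88=1011000 popcount=3 -> skip
r=89=1011001 popcount=4 -> skip
r=90=1011010 popcount=4 -> skip
r=91=1011011 popcount=5 -> KEEP
Kept rows: 47 55 59 61 62 79 87 91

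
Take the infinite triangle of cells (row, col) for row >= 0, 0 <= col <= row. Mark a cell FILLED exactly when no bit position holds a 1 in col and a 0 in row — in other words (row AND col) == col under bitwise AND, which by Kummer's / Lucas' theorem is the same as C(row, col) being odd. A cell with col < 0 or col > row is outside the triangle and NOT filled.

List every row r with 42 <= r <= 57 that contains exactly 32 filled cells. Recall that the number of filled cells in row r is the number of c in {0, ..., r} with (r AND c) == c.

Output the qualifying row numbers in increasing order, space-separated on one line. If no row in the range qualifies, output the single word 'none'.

Answer: 47 55

Derivation:
Row r has 2^popcount(r) filled cells, so we need popcount(r) = log2(32) = 5.
Scan r = 42..57 and keep those with exactly 5 one-bits:
r=42=101010 popcount=3 -> skip
r=43=101011 popcount=4 -> skip
r=44=101100 popcount=3 -> skip
r=45=101101 popcount=4 -> skip
r=46=101110 popcount=4 -> skip
r=47=101111 popcount=5 -> KEEP
r=48=110000 popcount=2 -> skip
r=49=110001 popcount=3 -> skip
r=50=110010 popcount=3 -> skip
r=51=110011 popcount=4 -> skip
r=52=110100 popcount=3 -> skip
r=53=110101 popcount=4 -> skip
r=54=110110 popcount=4 -> skip
r=55=110111 popcount=5 -> KEEP
r=56=111000 popcount=3 -> skip
r=57=111001 popcount=4 -> skip
Kept rows: 47 55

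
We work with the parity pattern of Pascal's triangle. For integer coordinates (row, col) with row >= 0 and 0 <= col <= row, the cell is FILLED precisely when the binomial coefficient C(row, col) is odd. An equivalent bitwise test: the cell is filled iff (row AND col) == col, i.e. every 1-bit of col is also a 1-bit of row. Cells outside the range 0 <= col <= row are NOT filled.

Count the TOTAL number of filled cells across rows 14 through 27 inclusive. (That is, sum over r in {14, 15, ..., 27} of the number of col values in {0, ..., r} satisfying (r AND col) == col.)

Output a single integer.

r14=1110 pc3: +8 =8
r15=1111 pc4: +16 =24
r16=10000 pc1: +2 =26
r17=10001 pc2: +4 =30
r18=10010 pc2: +4 =34
r19=10011 pc3: +8 =42
r20=10100 pc2: +4 =46
r21=10101 pc3: +8 =54
r22=10110 pc3: +8 =62
r23=10111 pc4: +16 =78
r24=11000 pc2: +4 =82
r25=11001 pc3: +8 =90
r26=11010 pc3: +8 =98
r27=11011 pc4: +16 =114

Answer: 114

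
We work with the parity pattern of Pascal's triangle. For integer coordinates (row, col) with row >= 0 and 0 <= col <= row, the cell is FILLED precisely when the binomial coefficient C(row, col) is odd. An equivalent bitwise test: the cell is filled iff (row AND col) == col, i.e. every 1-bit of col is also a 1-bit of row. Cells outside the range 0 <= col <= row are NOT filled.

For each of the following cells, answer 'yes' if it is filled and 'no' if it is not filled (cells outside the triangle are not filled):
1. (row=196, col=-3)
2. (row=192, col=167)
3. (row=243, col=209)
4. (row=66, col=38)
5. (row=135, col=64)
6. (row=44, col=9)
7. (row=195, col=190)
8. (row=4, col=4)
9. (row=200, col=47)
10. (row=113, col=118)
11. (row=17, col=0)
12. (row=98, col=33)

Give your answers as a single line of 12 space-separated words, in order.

Answer: no no yes no no no no yes no no yes no

Derivation:
(196,-3): col outside [0, 196] -> not filled
(192,167): row=0b11000000, col=0b10100111, row AND col = 0b10000000 = 128; 128 != 167 -> empty
(243,209): row=0b11110011, col=0b11010001, row AND col = 0b11010001 = 209; 209 == 209 -> filled
(66,38): row=0b1000010, col=0b100110, row AND col = 0b10 = 2; 2 != 38 -> empty
(135,64): row=0b10000111, col=0b1000000, row AND col = 0b0 = 0; 0 != 64 -> empty
(44,9): row=0b101100, col=0b1001, row AND col = 0b1000 = 8; 8 != 9 -> empty
(195,190): row=0b11000011, col=0b10111110, row AND col = 0b10000010 = 130; 130 != 190 -> empty
(4,4): row=0b100, col=0b100, row AND col = 0b100 = 4; 4 == 4 -> filled
(200,47): row=0b11001000, col=0b101111, row AND col = 0b1000 = 8; 8 != 47 -> empty
(113,118): col outside [0, 113] -> not filled
(17,0): row=0b10001, col=0b0, row AND col = 0b0 = 0; 0 == 0 -> filled
(98,33): row=0b1100010, col=0b100001, row AND col = 0b100000 = 32; 32 != 33 -> empty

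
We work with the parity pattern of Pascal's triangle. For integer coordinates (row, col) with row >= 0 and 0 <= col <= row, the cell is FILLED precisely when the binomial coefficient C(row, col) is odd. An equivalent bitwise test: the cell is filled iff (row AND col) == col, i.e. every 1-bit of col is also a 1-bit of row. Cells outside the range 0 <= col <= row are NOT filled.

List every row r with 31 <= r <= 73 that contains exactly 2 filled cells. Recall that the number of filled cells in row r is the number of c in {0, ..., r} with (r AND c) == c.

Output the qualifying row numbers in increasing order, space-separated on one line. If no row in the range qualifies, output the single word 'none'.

Row r has 2^popcount(r) filled cells, so we need popcount(r) = log2(2) = 1.
Scan r = 31..73 and keep those with exactly 1 one-bits:
r=31=11111 popcount=5 -> skip
r=32=100000 popcount=1 -> KEEP
r=33=100001 popcount=2 -> skip
r=34=100010 popcount=2 -> skip
r=35=100011 popcount=3 -> skip
r=36=100100 popcount=2 -> skip
r=37=100101 popcount=3 -> skip
r=38=100110 popcount=3 -> skip
r=39=100111 popcount=4 -> skip
r=40=101000 popcount=2 -> skip
r=41=101001 popcount=3 -> skip
r=42=101010 popcount=3 -> skip
r=43=101011 popcount=4 -> skip
r=44=101100 popcount=3 -> skip
r=45=101101 popcount=4 -> skip
r=46=101110 popcount=4 -> skip
r=47=101111 popcount=5 -> skip
r=48=110000 popcount=2 -> skip
r=49=110001 popcount=3 -> skip
r=50=110010 popcount=3 -> skip
r=51=110011 popcount=4 -> skip
r=52=110100 popcount=3 -> skip
r=53=110101 popcount=4 -> skip
r=54=110110 popcount=4 -> skip
r=55=110111 popcount=5 -> skip
r=56=111000 popcount=3 -> skip
r=57=111001 popcount=4 -> skip
r=58=111010 popcount=4 -> skip
r=59=111011 popcount=5 -> skip
r=60=111100 popcount=4 -> skip
r=61=111101 popcount=5 -> skip
r=62=111110 popcount=5 -> skip
r=63=111111 popcount=6 -> skip
r=64=1000000 popcount=1 -> KEEP
r=65=1000001 popcount=2 -> skip
r=66=1000010 popcount=2 -> skip
r=67=1000011 popcount=3 -> skip
r=68=1000100 popcount=2 -> skip
r=69=1000101 popcount=3 -> skip
r=70=1000110 popcount=3 -> skip
r=71=1000111 popcount=4 -> skip
r=72=1001000 popcount=2 -> skip
r=73=1001001 popcount=3 -> skip
Kept rows: 32 64

Answer: 32 64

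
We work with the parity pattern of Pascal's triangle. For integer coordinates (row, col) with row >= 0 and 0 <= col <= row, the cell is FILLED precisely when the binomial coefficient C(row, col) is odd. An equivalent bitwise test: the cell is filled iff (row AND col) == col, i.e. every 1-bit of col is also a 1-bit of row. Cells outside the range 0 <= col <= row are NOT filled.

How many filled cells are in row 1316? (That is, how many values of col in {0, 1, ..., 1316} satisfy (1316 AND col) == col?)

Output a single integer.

Answer: 16

Derivation:
1316 in binary = 10100100100
popcount(1316) = number of 1-bits in 10100100100 = 4
A col c satisfies (1316 AND c) == c iff every set bit of c is also set in 1316; each of the 4 set bits of 1316 can independently be on or off in c.
count = 2^4 = 16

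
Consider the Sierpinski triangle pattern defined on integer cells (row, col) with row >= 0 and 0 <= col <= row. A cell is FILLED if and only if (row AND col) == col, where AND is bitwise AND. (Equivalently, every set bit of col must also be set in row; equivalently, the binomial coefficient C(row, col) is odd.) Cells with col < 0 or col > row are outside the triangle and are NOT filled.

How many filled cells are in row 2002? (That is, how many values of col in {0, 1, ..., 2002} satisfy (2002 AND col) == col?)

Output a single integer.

Answer: 128

Derivation:
2002 in binary = 11111010010
popcount(2002) = number of 1-bits in 11111010010 = 7
A col c satisfies (2002 AND c) == c iff every set bit of c is also set in 2002; each of the 7 set bits of 2002 can independently be on or off in c.
count = 2^7 = 128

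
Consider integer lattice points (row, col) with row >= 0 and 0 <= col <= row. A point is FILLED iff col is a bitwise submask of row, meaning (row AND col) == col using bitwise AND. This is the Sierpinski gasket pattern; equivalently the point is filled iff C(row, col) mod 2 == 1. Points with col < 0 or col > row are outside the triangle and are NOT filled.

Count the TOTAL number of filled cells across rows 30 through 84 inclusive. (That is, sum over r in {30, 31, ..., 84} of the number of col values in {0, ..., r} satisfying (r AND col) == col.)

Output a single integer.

Answer: 740

Derivation:
r30=11110 pc4: +16 =16
r31=11111 pc5: +32 =48
r32=100000 pc1: +2 =50
r33=100001 pc2: +4 =54
r34=100010 pc2: +4 =58
r35=100011 pc3: +8 =66
r36=100100 pc2: +4 =70
r37=100101 pc3: +8 =78
r38=100110 pc3: +8 =86
r39=100111 pc4: +16 =102
r40=101000 pc2: +4 =106
r41=101001 pc3: +8 =114
r42=101010 pc3: +8 =122
r43=101011 pc4: +16 =138
r44=101100 pc3: +8 =146
r45=101101 pc4: +16 =162
r46=101110 pc4: +16 =178
r47=101111 pc5: +32 =210
r48=110000 pc2: +4 =214
r49=110001 pc3: +8 =222
r50=110010 pc3: +8 =230
r51=110011 pc4: +16 =246
r52=110100 pc3: +8 =254
r53=110101 pc4: +16 =270
r54=110110 pc4: +16 =286
r55=110111 pc5: +32 =318
r56=111000 pc3: +8 =326
r57=111001 pc4: +16 =342
r58=111010 pc4: +16 =358
r59=111011 pc5: +32 =390
r60=111100 pc4: +16 =406
r61=111101 pc5: +32 =438
r62=111110 pc5: +32 =470
r63=111111 pc6: +64 =534
r64=1000000 pc1: +2 =536
r65=1000001 pc2: +4 =540
r66=1000010 pc2: +4 =544
r67=1000011 pc3: +8 =552
r68=1000100 pc2: +4 =556
r69=1000101 pc3: +8 =564
r70=1000110 pc3: +8 =572
r71=1000111 pc4: +16 =588
r72=1001000 pc2: +4 =592
r73=1001001 pc3: +8 =600
r74=1001010 pc3: +8 =608
r75=1001011 pc4: +16 =624
r76=1001100 pc3: +8 =632
r77=1001101 pc4: +16 =648
r78=1001110 pc4: +16 =664
r79=1001111 pc5: +32 =696
r80=1010000 pc2: +4 =700
r81=1010001 pc3: +8 =708
r82=1010010 pc3: +8 =716
r83=1010011 pc4: +16 =732
r84=1010100 pc3: +8 =740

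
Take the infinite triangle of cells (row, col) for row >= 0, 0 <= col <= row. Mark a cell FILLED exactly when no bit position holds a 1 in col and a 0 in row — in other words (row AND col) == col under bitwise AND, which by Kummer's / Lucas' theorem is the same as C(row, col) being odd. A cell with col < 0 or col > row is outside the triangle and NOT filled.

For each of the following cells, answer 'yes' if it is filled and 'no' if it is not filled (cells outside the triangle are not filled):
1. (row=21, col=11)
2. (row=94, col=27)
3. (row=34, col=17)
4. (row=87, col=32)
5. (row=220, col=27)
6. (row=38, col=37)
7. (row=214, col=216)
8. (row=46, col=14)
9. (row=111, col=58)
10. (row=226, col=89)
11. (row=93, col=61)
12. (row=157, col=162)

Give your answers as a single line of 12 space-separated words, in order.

(21,11): row=0b10101, col=0b1011, row AND col = 0b1 = 1; 1 != 11 -> empty
(94,27): row=0b1011110, col=0b11011, row AND col = 0b11010 = 26; 26 != 27 -> empty
(34,17): row=0b100010, col=0b10001, row AND col = 0b0 = 0; 0 != 17 -> empty
(87,32): row=0b1010111, col=0b100000, row AND col = 0b0 = 0; 0 != 32 -> empty
(220,27): row=0b11011100, col=0b11011, row AND col = 0b11000 = 24; 24 != 27 -> empty
(38,37): row=0b100110, col=0b100101, row AND col = 0b100100 = 36; 36 != 37 -> empty
(214,216): col outside [0, 214] -> not filled
(46,14): row=0b101110, col=0b1110, row AND col = 0b1110 = 14; 14 == 14 -> filled
(111,58): row=0b1101111, col=0b111010, row AND col = 0b101010 = 42; 42 != 58 -> empty
(226,89): row=0b11100010, col=0b1011001, row AND col = 0b1000000 = 64; 64 != 89 -> empty
(93,61): row=0b1011101, col=0b111101, row AND col = 0b11101 = 29; 29 != 61 -> empty
(157,162): col outside [0, 157] -> not filled

Answer: no no no no no no no yes no no no no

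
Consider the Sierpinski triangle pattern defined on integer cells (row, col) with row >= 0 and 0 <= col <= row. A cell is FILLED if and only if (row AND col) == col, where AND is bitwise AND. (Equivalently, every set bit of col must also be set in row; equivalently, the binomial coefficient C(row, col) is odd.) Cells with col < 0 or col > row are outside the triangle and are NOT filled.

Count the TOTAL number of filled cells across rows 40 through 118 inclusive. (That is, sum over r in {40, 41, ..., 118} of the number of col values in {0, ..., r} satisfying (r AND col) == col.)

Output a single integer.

Answer: 1394

Derivation:
r40=101000 pc2: +4 =4
r41=101001 pc3: +8 =12
r42=101010 pc3: +8 =20
r43=101011 pc4: +16 =36
r44=101100 pc3: +8 =44
r45=101101 pc4: +16 =60
r46=101110 pc4: +16 =76
r47=101111 pc5: +32 =108
r48=110000 pc2: +4 =112
r49=110001 pc3: +8 =120
r50=110010 pc3: +8 =128
r51=110011 pc4: +16 =144
r52=110100 pc3: +8 =152
r53=110101 pc4: +16 =168
r54=110110 pc4: +16 =184
r55=110111 pc5: +32 =216
r56=111000 pc3: +8 =224
r57=111001 pc4: +16 =240
r58=111010 pc4: +16 =256
r59=111011 pc5: +32 =288
r60=111100 pc4: +16 =304
r61=111101 pc5: +32 =336
r62=111110 pc5: +32 =368
r63=111111 pc6: +64 =432
r64=1000000 pc1: +2 =434
r65=1000001 pc2: +4 =438
r66=1000010 pc2: +4 =442
r67=1000011 pc3: +8 =450
r68=1000100 pc2: +4 =454
r69=1000101 pc3: +8 =462
r70=1000110 pc3: +8 =470
r71=1000111 pc4: +16 =486
r72=1001000 pc2: +4 =490
r73=1001001 pc3: +8 =498
r74=1001010 pc3: +8 =506
r75=1001011 pc4: +16 =522
r76=1001100 pc3: +8 =530
r77=1001101 pc4: +16 =546
r78=1001110 pc4: +16 =562
r79=1001111 pc5: +32 =594
r80=1010000 pc2: +4 =598
r81=1010001 pc3: +8 =606
r82=1010010 pc3: +8 =614
r83=1010011 pc4: +16 =630
r84=1010100 pc3: +8 =638
r85=1010101 pc4: +16 =654
r86=1010110 pc4: +16 =670
r87=1010111 pc5: +32 =702
r88=1011000 pc3: +8 =710
r89=1011001 pc4: +16 =726
r90=1011010 pc4: +16 =742
r91=1011011 pc5: +32 =774
r92=1011100 pc4: +16 =790
r93=1011101 pc5: +32 =822
r94=1011110 pc5: +32 =854
r95=1011111 pc6: +64 =918
r96=1100000 pc2: +4 =922
r97=1100001 pc3: +8 =930
r98=1100010 pc3: +8 =938
r99=1100011 pc4: +16 =954
r100=1100100 pc3: +8 =962
r101=1100101 pc4: +16 =978
r102=1100110 pc4: +16 =994
r103=1100111 pc5: +32 =1026
r104=1101000 pc3: +8 =1034
r105=1101001 pc4: +16 =1050
r106=1101010 pc4: +16 =1066
r107=1101011 pc5: +32 =1098
r108=1101100 pc4: +16 =1114
r109=1101101 pc5: +32 =1146
r110=1101110 pc5: +32 =1178
r111=1101111 pc6: +64 =1242
r112=1110000 pc3: +8 =1250
r113=1110001 pc4: +16 =1266
r114=1110010 pc4: +16 =1282
r115=1110011 pc5: +32 =1314
r116=1110100 pc4: +16 =1330
r117=1110101 pc5: +32 =1362
r118=1110110 pc5: +32 =1394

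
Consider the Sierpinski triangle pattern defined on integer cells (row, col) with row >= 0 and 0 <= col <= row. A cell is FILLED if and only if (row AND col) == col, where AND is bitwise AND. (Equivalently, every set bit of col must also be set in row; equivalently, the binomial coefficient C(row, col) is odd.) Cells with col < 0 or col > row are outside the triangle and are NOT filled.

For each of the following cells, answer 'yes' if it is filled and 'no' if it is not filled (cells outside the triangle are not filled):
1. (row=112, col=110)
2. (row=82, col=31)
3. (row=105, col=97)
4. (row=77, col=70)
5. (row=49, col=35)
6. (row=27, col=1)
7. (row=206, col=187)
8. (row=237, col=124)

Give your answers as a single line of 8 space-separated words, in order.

Answer: no no yes no no yes no no

Derivation:
(112,110): row=0b1110000, col=0b1101110, row AND col = 0b1100000 = 96; 96 != 110 -> empty
(82,31): row=0b1010010, col=0b11111, row AND col = 0b10010 = 18; 18 != 31 -> empty
(105,97): row=0b1101001, col=0b1100001, row AND col = 0b1100001 = 97; 97 == 97 -> filled
(77,70): row=0b1001101, col=0b1000110, row AND col = 0b1000100 = 68; 68 != 70 -> empty
(49,35): row=0b110001, col=0b100011, row AND col = 0b100001 = 33; 33 != 35 -> empty
(27,1): row=0b11011, col=0b1, row AND col = 0b1 = 1; 1 == 1 -> filled
(206,187): row=0b11001110, col=0b10111011, row AND col = 0b10001010 = 138; 138 != 187 -> empty
(237,124): row=0b11101101, col=0b1111100, row AND col = 0b1101100 = 108; 108 != 124 -> empty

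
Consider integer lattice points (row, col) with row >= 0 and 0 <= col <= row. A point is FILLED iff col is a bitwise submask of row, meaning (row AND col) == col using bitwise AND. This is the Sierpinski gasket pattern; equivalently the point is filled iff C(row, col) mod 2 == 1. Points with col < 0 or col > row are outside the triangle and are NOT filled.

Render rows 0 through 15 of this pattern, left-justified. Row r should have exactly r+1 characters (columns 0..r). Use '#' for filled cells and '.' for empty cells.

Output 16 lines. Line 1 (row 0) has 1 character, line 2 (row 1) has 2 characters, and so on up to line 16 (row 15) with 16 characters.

r0=0: #
r1=1: ##
r2=10: #.#
r3=11: ####
r4=100: #...#
r5=101: ##..##
r6=110: #.#.#.#
r7=111: ########
r8=1000: #.......#
r9=1001: ##......##
r10=1010: #.#.....#.#
r11=1011: ####....####
r12=1100: #...#...#...#
r13=1101: ##..##..##..##
r14=1110: #.#.#.#.#.#.#.#
r15=1111: ################

Answer: #
##
#.#
####
#...#
##..##
#.#.#.#
########
#.......#
##......##
#.#.....#.#
####....####
#...#...#...#
##..##..##..##
#.#.#.#.#.#.#.#
################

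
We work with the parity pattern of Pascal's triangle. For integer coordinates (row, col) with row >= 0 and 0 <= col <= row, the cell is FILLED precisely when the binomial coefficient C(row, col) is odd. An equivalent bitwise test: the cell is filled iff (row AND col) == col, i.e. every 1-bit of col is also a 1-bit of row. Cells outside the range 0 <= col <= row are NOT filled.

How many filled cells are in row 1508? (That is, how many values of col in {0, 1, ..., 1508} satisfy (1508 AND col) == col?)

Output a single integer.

Answer: 64

Derivation:
1508 in binary = 10111100100
popcount(1508) = number of 1-bits in 10111100100 = 6
A col c satisfies (1508 AND c) == c iff every set bit of c is also set in 1508; each of the 6 set bits of 1508 can independently be on or off in c.
count = 2^6 = 64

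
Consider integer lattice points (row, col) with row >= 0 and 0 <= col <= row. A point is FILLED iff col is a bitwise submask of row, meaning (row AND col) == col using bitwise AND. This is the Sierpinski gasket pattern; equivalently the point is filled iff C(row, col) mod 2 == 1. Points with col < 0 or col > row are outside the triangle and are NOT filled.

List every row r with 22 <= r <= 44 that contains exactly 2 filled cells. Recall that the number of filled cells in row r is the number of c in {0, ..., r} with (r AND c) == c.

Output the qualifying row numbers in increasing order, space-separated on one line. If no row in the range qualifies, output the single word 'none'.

Row r has 2^popcount(r) filled cells, so we need popcount(r) = log2(2) = 1.
Scan r = 22..44 and keep those with exactly 1 one-bits:
r=22=10110 popcount=3 -> skip
r=23=10111 popcount=4 -> skip
r=24=11000 popcount=2 -> skip
r=25=11001 popcount=3 -> skip
r=26=11010 popcount=3 -> skip
r=27=11011 popcount=4 -> skip
r=28=11100 popcount=3 -> skip
r=29=11101 popcount=4 -> skip
r=30=11110 popcount=4 -> skip
r=31=11111 popcount=5 -> skip
r=32=100000 popcount=1 -> KEEP
r=33=100001 popcount=2 -> skip
r=34=100010 popcount=2 -> skip
r=35=100011 popcount=3 -> skip
r=36=100100 popcount=2 -> skip
r=37=100101 popcount=3 -> skip
r=38=100110 popcount=3 -> skip
r=39=100111 popcount=4 -> skip
r=40=101000 popcount=2 -> skip
r=41=101001 popcount=3 -> skip
r=42=101010 popcount=3 -> skip
r=43=101011 popcount=4 -> skip
r=44=101100 popcount=3 -> skip
Kept rows: 32

Answer: 32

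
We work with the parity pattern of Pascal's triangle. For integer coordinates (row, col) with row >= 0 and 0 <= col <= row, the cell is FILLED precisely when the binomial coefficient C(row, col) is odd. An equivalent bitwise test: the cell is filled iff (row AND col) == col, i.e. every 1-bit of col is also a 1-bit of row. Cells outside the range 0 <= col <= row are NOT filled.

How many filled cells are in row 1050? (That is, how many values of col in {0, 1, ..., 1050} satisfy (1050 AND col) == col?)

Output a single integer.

Answer: 16

Derivation:
1050 in binary = 10000011010
popcount(1050) = number of 1-bits in 10000011010 = 4
A col c satisfies (1050 AND c) == c iff every set bit of c is also set in 1050; each of the 4 set bits of 1050 can independently be on or off in c.
count = 2^4 = 16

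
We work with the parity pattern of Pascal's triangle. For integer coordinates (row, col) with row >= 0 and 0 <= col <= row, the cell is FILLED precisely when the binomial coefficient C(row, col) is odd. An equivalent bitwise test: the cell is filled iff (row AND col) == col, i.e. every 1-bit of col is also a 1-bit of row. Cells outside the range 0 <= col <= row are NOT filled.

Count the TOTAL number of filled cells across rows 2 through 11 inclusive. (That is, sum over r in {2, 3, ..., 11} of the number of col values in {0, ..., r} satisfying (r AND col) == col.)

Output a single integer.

r2=10 pc1: +2 =2
r3=11 pc2: +4 =6
r4=100 pc1: +2 =8
r5=101 pc2: +4 =12
r6=110 pc2: +4 =16
r7=111 pc3: +8 =24
r8=1000 pc1: +2 =26
r9=1001 pc2: +4 =30
r10=1010 pc2: +4 =34
r11=1011 pc3: +8 =42

Answer: 42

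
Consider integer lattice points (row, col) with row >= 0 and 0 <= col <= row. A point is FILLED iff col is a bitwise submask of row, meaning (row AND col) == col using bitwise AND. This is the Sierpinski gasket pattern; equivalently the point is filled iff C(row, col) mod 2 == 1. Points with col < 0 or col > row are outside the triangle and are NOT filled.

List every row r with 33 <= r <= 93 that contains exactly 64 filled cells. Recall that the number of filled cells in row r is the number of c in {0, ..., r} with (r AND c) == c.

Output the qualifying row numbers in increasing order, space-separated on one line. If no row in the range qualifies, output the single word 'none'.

Answer: 63

Derivation:
Row r has 2^popcount(r) filled cells, so we need popcount(r) = log2(64) = 6.
Scan r = 33..93 and keep those with exactly 6 one-bits:
r=33=100001 popcount=2 -> skip
r=34=100010 popcount=2 -> skip
r=35=100011 popcount=3 -> skip
r=36=100100 popcount=2 -> skip
r=37=100101 popcount=3 -> skip
r=38=100110 popcount=3 -> skip
r=39=100111 popcount=4 -> skip
r=40=101000 popcount=2 -> skip
r=41=101001 popcount=3 -> skip
r=42=101010 popcount=3 -> skip
r=43=101011 popcount=4 -> skip
r=44=101100 popcount=3 -> skip
r=45=101101 popcount=4 -> skip
r=46=101110 popcount=4 -> skip
r=47=101111 popcount=5 -> skip
r=48=110000 popcount=2 -> skip
r=49=110001 popcount=3 -> skip
r=50=110010 popcount=3 -> skip
r=51=110011 popcount=4 -> skip
r=52=110100 popcount=3 -> skip
r=53=110101 popcount=4 -> skip
r=54=110110 popcount=4 -> skip
r=55=110111 popcount=5 -> skip
r=56=111000 popcount=3 -> skip
r=57=111001 popcount=4 -> skip
r=58=111010 popcount=4 -> skip
r=59=111011 popcount=5 -> skip
r=60=111100 popcount=4 -> skip
r=61=111101 popcount=5 -> skip
r=62=111110 popcount=5 -> skip
r=63=111111 popcount=6 -> KEEP
r=64=1000000 popcount=1 -> skip
r=65=1000001 popcount=2 -> skip
r=66=1000010 popcount=2 -> skip
r=67=1000011 popcount=3 -> skip
r=68=1000100 popcount=2 -> skip
r=69=1000101 popcount=3 -> skip
r=70=1000110 popcount=3 -> skip
r=71=1000111 popcount=4 -> skip
r=72=1001000 popcount=2 -> skip
r=73=1001001 popcount=3 -> skip
r=74=1001010 popcount=3 -> skip
r=75=1001011 popcount=4 -> skip
r=76=1001100 popcount=3 -> skip
r=77=1001101 popcount=4 -> skip
r=78=1001110 popcount=4 -> skip
r=79=1001111 popcount=5 -> skip
r=80=1010000 popcount=2 -> skip
r=81=1010001 popcount=3 -> skip
r=82=1010010 popcount=3 -> skip
r=83=1010011 popcount=4 -> skip
r=84=1010100 popcount=3 -> skip
r=85=1010101 popcount=4 -> skip
r=86=1010110 popcount=4 -> skip
r=87=1010111 popcount=5 -> skip
r=88=1011000 popcount=3 -> skip
r=89=1011001 popcount=4 -> skip
r=90=1011010 popcount=4 -> skip
r=91=1011011 popcount=5 -> skip
r=92=1011100 popcount=4 -> skip
r=93=1011101 popcount=5 -> skip
Kept rows: 63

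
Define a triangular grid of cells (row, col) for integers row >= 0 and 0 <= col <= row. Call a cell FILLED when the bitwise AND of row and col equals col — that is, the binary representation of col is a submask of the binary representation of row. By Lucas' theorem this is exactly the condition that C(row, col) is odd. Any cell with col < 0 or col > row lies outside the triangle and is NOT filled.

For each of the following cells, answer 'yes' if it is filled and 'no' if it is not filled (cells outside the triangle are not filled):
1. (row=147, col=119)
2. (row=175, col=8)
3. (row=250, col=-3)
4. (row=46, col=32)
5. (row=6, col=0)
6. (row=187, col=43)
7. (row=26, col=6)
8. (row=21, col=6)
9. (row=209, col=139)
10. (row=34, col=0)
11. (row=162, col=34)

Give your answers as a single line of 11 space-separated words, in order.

(147,119): row=0b10010011, col=0b1110111, row AND col = 0b10011 = 19; 19 != 119 -> empty
(175,8): row=0b10101111, col=0b1000, row AND col = 0b1000 = 8; 8 == 8 -> filled
(250,-3): col outside [0, 250] -> not filled
(46,32): row=0b101110, col=0b100000, row AND col = 0b100000 = 32; 32 == 32 -> filled
(6,0): row=0b110, col=0b0, row AND col = 0b0 = 0; 0 == 0 -> filled
(187,43): row=0b10111011, col=0b101011, row AND col = 0b101011 = 43; 43 == 43 -> filled
(26,6): row=0b11010, col=0b110, row AND col = 0b10 = 2; 2 != 6 -> empty
(21,6): row=0b10101, col=0b110, row AND col = 0b100 = 4; 4 != 6 -> empty
(209,139): row=0b11010001, col=0b10001011, row AND col = 0b10000001 = 129; 129 != 139 -> empty
(34,0): row=0b100010, col=0b0, row AND col = 0b0 = 0; 0 == 0 -> filled
(162,34): row=0b10100010, col=0b100010, row AND col = 0b100010 = 34; 34 == 34 -> filled

Answer: no yes no yes yes yes no no no yes yes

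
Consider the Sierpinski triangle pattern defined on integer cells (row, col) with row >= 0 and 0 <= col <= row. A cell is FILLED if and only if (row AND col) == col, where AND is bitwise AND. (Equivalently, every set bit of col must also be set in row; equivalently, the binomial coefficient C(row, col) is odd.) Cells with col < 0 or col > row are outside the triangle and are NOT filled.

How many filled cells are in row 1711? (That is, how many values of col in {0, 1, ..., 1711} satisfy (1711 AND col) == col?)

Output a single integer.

1711 in binary = 11010101111
popcount(1711) = number of 1-bits in 11010101111 = 8
A col c satisfies (1711 AND c) == c iff every set bit of c is also set in 1711; each of the 8 set bits of 1711 can independently be on or off in c.
count = 2^8 = 256

Answer: 256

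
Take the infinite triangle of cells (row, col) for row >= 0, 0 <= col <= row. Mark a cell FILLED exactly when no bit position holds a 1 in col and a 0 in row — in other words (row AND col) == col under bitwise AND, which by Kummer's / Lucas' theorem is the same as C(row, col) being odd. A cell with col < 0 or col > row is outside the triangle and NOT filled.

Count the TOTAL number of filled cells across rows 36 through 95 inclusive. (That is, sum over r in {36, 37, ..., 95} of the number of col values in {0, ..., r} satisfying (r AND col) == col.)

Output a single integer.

Answer: 954

Derivation:
r36=100100 pc2: +4 =4
r37=100101 pc3: +8 =12
r38=100110 pc3: +8 =20
r39=100111 pc4: +16 =36
r40=101000 pc2: +4 =40
r41=101001 pc3: +8 =48
r42=101010 pc3: +8 =56
r43=101011 pc4: +16 =72
r44=101100 pc3: +8 =80
r45=101101 pc4: +16 =96
r46=101110 pc4: +16 =112
r47=101111 pc5: +32 =144
r48=110000 pc2: +4 =148
r49=110001 pc3: +8 =156
r50=110010 pc3: +8 =164
r51=110011 pc4: +16 =180
r52=110100 pc3: +8 =188
r53=110101 pc4: +16 =204
r54=110110 pc4: +16 =220
r55=110111 pc5: +32 =252
r56=111000 pc3: +8 =260
r57=111001 pc4: +16 =276
r58=111010 pc4: +16 =292
r59=111011 pc5: +32 =324
r60=111100 pc4: +16 =340
r61=111101 pc5: +32 =372
r62=111110 pc5: +32 =404
r63=111111 pc6: +64 =468
r64=1000000 pc1: +2 =470
r65=1000001 pc2: +4 =474
r66=1000010 pc2: +4 =478
r67=1000011 pc3: +8 =486
r68=1000100 pc2: +4 =490
r69=1000101 pc3: +8 =498
r70=1000110 pc3: +8 =506
r71=1000111 pc4: +16 =522
r72=1001000 pc2: +4 =526
r73=1001001 pc3: +8 =534
r74=1001010 pc3: +8 =542
r75=1001011 pc4: +16 =558
r76=1001100 pc3: +8 =566
r77=1001101 pc4: +16 =582
r78=1001110 pc4: +16 =598
r79=1001111 pc5: +32 =630
r80=1010000 pc2: +4 =634
r81=1010001 pc3: +8 =642
r82=1010010 pc3: +8 =650
r83=1010011 pc4: +16 =666
r84=1010100 pc3: +8 =674
r85=1010101 pc4: +16 =690
r86=1010110 pc4: +16 =706
r87=1010111 pc5: +32 =738
r88=1011000 pc3: +8 =746
r89=1011001 pc4: +16 =762
r90=1011010 pc4: +16 =778
r91=1011011 pc5: +32 =810
r92=1011100 pc4: +16 =826
r93=1011101 pc5: +32 =858
r94=1011110 pc5: +32 =890
r95=1011111 pc6: +64 =954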